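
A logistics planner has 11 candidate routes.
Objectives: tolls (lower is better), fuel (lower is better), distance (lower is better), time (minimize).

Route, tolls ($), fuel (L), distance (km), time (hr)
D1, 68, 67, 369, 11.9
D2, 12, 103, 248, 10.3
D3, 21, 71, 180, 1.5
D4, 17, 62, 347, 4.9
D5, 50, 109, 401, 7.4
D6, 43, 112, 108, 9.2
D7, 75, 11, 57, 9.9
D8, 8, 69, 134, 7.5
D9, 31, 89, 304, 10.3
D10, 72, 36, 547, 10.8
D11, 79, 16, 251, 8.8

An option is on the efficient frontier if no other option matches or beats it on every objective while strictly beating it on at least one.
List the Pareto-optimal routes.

D3, D4, D6, D7, D8, D10, D11

D1: dominated by D4 (tolls 17≤68, fuel 62≤67, distance 347≤369, time 4.9≤11.9).
D2: dominated by D8 (tolls 8≤12, fuel 69≤103, distance 134≤248, time 7.5≤10.3).
D3: not dominated (best time).
D4: not dominated.
D5: dominated by D3 (tolls 21≤50, fuel 71≤109, distance 180≤401, time 1.5≤7.4).
D6: not dominated.
D7: not dominated (best fuel).
D8: not dominated (best tolls).
D9: dominated by D3 (tolls 21≤31, fuel 71≤89, distance 180≤304, time 1.5≤10.3).
D10: not dominated.
D11: not dominated.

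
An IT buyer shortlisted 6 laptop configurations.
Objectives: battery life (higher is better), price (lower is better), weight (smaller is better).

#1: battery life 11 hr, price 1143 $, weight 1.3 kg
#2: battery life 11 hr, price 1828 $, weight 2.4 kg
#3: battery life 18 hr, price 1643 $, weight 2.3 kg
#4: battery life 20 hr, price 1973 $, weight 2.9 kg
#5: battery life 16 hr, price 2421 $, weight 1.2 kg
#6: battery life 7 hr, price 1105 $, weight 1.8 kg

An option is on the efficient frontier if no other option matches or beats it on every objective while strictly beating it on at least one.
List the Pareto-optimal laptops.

#1, #3, #4, #5, #6

#1: not dominated.
#2: dominated by #1 (battery life 11≥11, price 1143≤1828, weight 1.3≤2.4).
#3: not dominated.
#4: not dominated (best battery life).
#5: not dominated (best weight).
#6: not dominated (best price).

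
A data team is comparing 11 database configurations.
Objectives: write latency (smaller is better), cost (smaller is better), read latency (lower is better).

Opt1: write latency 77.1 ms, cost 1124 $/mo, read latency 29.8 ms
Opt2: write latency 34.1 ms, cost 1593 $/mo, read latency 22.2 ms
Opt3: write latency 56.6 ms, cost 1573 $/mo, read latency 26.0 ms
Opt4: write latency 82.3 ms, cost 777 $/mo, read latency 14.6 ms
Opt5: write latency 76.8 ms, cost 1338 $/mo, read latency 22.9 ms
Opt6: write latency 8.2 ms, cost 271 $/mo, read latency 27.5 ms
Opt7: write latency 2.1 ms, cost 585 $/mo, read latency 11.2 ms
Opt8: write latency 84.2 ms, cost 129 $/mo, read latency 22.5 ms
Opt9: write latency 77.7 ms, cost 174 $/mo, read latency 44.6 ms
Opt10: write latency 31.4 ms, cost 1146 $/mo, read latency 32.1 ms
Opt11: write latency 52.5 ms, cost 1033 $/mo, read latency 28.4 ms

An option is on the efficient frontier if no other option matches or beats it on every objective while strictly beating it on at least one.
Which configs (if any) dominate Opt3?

Opt7

Opt7: write latency 2.1≤56.6, cost 585≤1573, read latency 11.2≤26.0 — dominates Opt3.
Others (Opt1, Opt2, Opt4, Opt5, Opt6, Opt8, Opt9, Opt10, Opt11) are each worse than Opt3 on at least one objective.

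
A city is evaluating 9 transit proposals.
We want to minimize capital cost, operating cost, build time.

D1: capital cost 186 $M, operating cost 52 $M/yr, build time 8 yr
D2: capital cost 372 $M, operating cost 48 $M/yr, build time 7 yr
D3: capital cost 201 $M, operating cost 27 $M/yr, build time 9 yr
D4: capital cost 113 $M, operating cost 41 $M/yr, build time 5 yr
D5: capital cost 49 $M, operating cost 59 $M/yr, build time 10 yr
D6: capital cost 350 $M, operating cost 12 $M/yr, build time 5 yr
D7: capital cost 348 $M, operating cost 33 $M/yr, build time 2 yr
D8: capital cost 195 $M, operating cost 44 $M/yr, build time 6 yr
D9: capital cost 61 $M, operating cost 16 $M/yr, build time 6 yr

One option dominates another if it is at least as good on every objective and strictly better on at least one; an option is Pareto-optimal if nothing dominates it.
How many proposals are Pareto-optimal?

D1: dominated by D4 (capital cost 113≤186, operating cost 41≤52, build time 5≤8).
D2: dominated by D4 (capital cost 113≤372, operating cost 41≤48, build time 5≤7).
D3: dominated by D9 (capital cost 61≤201, operating cost 16≤27, build time 6≤9).
D4: not dominated.
D5: not dominated (best capital cost).
D6: not dominated (best operating cost).
D7: not dominated (best build time).
D8: dominated by D4 (capital cost 113≤195, operating cost 41≤44, build time 5≤6).
D9: not dominated.
Pareto-optimal: D4, D5, D6, D7, D9 → 5.

5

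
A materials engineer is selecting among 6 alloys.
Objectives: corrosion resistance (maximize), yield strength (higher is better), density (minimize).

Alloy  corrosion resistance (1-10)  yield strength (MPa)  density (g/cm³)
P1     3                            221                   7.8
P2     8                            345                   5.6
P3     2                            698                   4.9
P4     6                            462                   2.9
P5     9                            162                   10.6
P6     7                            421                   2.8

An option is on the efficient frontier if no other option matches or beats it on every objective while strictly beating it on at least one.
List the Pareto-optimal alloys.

P1: dominated by P2 (corrosion resistance 8≥3, yield strength 345≥221, density 5.6≤7.8).
P2: not dominated.
P3: not dominated (best yield strength).
P4: not dominated.
P5: not dominated (best corrosion resistance).
P6: not dominated (best density).

P2, P3, P4, P5, P6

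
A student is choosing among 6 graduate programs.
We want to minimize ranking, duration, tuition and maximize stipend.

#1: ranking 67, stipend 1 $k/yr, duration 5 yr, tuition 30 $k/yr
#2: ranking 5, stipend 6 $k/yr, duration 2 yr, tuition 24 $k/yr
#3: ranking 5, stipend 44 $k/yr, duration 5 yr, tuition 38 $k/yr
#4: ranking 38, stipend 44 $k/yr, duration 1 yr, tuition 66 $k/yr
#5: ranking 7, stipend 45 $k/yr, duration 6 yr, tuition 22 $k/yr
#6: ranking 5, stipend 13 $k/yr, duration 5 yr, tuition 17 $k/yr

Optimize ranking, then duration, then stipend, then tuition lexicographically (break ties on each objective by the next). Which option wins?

First minimize ranking: best is 5, kept {#2, #3, #6}.
Then minimize duration: best is 2, kept {#2}.

#2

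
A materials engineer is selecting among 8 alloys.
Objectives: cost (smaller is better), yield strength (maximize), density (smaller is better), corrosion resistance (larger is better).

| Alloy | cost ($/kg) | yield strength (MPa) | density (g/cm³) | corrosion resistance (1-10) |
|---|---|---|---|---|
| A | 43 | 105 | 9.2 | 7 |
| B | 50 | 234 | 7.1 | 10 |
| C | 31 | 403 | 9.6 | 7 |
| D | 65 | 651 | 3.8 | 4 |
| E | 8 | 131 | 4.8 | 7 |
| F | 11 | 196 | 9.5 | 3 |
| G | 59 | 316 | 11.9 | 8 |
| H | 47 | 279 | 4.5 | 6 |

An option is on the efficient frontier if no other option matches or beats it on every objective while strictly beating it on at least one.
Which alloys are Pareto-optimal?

A: dominated by E (cost 8≤43, yield strength 131≥105, density 4.8≤9.2, corrosion resistance 7≥7).
B: not dominated (best corrosion resistance).
C: not dominated.
D: not dominated (best yield strength).
E: not dominated (best cost).
F: not dominated.
G: not dominated.
H: not dominated.

B, C, D, E, F, G, H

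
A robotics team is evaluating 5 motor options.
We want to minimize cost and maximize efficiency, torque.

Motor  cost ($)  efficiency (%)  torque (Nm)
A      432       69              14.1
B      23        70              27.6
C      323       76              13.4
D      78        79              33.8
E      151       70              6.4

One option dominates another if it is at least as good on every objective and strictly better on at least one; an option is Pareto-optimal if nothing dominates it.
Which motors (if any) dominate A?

B: cost 23≤432, efficiency 70≥69, torque 27.6≥14.1 — dominates A.
D: cost 78≤432, efficiency 79≥69, torque 33.8≥14.1 — dominates A.
Others (C, E) are each worse than A on at least one objective.

B, D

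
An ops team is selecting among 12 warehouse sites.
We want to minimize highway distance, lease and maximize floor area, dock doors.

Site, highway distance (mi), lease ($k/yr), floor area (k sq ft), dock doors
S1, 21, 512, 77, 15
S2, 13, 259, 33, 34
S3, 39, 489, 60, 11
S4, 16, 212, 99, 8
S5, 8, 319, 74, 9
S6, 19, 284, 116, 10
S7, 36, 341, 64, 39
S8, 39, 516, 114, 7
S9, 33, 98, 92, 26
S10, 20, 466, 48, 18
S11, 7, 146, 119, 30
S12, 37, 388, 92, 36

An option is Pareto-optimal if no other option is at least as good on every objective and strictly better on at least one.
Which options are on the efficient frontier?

S1: dominated by S11 (highway distance 7≤21, lease 146≤512, floor area 119≥77, dock doors 30≥15).
S2: not dominated.
S3: dominated by S7 (highway distance 36≤39, lease 341≤489, floor area 64≥60, dock doors 39≥11).
S4: dominated by S11 (highway distance 7≤16, lease 146≤212, floor area 119≥99, dock doors 30≥8).
S5: dominated by S11 (highway distance 7≤8, lease 146≤319, floor area 119≥74, dock doors 30≥9).
S6: dominated by S11 (highway distance 7≤19, lease 146≤284, floor area 119≥116, dock doors 30≥10).
S7: not dominated (best dock doors).
S8: dominated by S6 (highway distance 19≤39, lease 284≤516, floor area 116≥114, dock doors 10≥7).
S9: not dominated (best lease).
S10: dominated by S11 (highway distance 7≤20, lease 146≤466, floor area 119≥48, dock doors 30≥18).
S11: not dominated (best highway distance).
S12: not dominated.

S2, S7, S9, S11, S12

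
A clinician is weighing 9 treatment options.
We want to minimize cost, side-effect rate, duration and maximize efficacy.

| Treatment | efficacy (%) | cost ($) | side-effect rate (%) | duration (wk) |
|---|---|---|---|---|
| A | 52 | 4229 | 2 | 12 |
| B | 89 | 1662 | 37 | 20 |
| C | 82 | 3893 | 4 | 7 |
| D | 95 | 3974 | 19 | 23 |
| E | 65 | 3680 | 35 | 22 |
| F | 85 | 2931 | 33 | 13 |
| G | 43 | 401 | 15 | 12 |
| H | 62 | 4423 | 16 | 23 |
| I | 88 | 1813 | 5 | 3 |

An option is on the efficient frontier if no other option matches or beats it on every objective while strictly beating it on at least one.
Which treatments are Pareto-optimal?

A, B, C, D, G, I

A: not dominated (best side-effect rate).
B: not dominated.
C: not dominated.
D: not dominated (best efficacy).
E: dominated by F (efficacy 85≥65, cost 2931≤3680, side-effect rate 33≤35, duration 13≤22).
F: dominated by I (efficacy 88≥85, cost 1813≤2931, side-effect rate 5≤33, duration 3≤13).
G: not dominated (best cost).
H: dominated by C (efficacy 82≥62, cost 3893≤4423, side-effect rate 4≤16, duration 7≤23).
I: not dominated (best duration).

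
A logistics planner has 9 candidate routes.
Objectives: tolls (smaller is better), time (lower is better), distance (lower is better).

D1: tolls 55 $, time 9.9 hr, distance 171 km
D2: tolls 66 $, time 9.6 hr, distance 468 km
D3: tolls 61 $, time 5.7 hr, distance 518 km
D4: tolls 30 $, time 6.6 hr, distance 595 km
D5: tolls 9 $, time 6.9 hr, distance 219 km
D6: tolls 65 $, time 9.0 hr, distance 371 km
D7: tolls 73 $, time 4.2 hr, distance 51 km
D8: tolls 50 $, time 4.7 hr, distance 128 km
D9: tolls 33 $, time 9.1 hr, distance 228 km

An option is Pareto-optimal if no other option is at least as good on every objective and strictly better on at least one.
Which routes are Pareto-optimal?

D4, D5, D7, D8

D1: dominated by D8 (tolls 50≤55, time 4.7≤9.9, distance 128≤171).
D2: dominated by D5 (tolls 9≤66, time 6.9≤9.6, distance 219≤468).
D3: dominated by D8 (tolls 50≤61, time 4.7≤5.7, distance 128≤518).
D4: not dominated.
D5: not dominated (best tolls).
D6: dominated by D5 (tolls 9≤65, time 6.9≤9.0, distance 219≤371).
D7: not dominated (best time).
D8: not dominated.
D9: dominated by D5 (tolls 9≤33, time 6.9≤9.1, distance 219≤228).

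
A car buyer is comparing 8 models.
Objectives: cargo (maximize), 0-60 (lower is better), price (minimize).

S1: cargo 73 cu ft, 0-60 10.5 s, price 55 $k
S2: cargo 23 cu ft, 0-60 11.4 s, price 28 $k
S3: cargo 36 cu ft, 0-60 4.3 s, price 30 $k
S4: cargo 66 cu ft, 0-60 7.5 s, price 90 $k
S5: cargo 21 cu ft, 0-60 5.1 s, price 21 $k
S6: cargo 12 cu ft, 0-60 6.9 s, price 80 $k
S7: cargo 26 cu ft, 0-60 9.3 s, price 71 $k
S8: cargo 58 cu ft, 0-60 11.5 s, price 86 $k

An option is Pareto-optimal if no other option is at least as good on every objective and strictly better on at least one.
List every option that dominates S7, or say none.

S3: cargo 36≥26, 0-60 4.3≤9.3, price 30≤71 — dominates S7.
Others (S1, S2, S4, S5, S6, S8) are each worse than S7 on at least one objective.

S3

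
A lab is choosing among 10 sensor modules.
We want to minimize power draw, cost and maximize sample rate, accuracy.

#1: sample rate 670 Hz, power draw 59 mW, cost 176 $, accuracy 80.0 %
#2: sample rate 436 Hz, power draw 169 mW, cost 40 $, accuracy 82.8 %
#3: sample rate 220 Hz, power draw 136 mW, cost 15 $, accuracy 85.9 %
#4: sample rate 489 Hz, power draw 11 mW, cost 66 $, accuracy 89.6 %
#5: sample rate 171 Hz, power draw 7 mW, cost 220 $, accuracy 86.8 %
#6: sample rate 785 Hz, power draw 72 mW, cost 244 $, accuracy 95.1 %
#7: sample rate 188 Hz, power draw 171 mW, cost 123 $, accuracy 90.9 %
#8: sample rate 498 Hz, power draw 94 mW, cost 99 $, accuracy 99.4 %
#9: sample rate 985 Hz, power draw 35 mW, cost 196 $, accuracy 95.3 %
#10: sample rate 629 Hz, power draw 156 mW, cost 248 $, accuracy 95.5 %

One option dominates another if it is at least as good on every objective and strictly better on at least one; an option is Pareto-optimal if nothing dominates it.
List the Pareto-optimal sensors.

#1, #2, #3, #4, #5, #8, #9, #10

#1: not dominated.
#2: not dominated.
#3: not dominated (best cost).
#4: not dominated.
#5: not dominated (best power draw).
#6: dominated by #9 (sample rate 985≥785, power draw 35≤72, cost 196≤244, accuracy 95.3≥95.1).
#7: dominated by #8 (sample rate 498≥188, power draw 94≤171, cost 99≤123, accuracy 99.4≥90.9).
#8: not dominated (best accuracy).
#9: not dominated (best sample rate).
#10: not dominated.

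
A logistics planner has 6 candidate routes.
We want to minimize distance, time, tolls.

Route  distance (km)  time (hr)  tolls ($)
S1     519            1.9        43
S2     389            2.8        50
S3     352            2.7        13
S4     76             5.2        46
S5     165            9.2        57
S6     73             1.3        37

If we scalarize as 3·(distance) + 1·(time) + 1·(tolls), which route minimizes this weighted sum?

S6

S1: 3·519 + 1·1.9 + 1·43 = 1601.9
S2: 3·389 + 1·2.8 + 1·50 = 1219.8
S3: 3·352 + 1·2.7 + 1·13 = 1071.7
S4: 3·76 + 1·5.2 + 1·46 = 279.2
S5: 3·165 + 1·9.2 + 1·57 = 561.2
S6: 3·73 + 1·1.3 + 1·37 = 257.3
Lowest: S6 at 257.3.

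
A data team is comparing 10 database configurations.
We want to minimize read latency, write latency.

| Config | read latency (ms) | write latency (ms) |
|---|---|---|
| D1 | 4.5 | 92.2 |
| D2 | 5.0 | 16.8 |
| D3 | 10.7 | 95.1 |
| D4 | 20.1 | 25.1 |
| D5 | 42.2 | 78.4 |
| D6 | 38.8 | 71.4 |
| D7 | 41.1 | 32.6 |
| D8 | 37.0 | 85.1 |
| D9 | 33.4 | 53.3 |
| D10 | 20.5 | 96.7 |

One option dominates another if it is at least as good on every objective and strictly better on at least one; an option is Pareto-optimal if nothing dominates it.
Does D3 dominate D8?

D3 vs D8: D3 is worse on write latency (95.1 vs 85.1), so it does not dominate D8.

No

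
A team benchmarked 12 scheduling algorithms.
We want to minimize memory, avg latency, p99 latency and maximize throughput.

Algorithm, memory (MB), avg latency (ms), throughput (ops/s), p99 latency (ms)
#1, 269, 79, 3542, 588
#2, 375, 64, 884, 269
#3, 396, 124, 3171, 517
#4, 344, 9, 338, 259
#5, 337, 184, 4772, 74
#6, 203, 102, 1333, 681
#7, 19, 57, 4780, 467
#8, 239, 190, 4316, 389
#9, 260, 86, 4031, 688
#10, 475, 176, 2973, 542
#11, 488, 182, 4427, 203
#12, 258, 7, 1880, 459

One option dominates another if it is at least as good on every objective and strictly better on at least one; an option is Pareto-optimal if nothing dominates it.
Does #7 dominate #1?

Yes

#7 vs #1: memory 19≤269, avg latency 57≤79, throughput 4780≥3542, p99 latency 467≤588 — #7 is at least as good on every objective with at least one strict improvement.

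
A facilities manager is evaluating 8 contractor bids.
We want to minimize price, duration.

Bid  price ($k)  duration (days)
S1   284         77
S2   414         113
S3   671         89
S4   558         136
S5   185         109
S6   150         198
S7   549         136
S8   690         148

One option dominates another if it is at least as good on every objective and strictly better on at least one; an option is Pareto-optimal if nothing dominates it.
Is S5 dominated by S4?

S4 vs S5: S4 is worse on price (558 vs 185), so it does not dominate S5.

No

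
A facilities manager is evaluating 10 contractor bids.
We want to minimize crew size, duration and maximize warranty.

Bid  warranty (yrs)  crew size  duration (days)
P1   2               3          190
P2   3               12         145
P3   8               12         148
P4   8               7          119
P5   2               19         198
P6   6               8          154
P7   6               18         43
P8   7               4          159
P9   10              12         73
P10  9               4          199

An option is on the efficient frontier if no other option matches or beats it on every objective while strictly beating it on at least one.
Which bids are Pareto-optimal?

P1, P4, P7, P8, P9, P10

P1: not dominated (best crew size).
P2: dominated by P4 (warranty 8≥3, crew size 7≤12, duration 119≤145).
P3: dominated by P4 (warranty 8≥8, crew size 7≤12, duration 119≤148).
P4: not dominated.
P5: dominated by P1 (warranty 2≥2, crew size 3≤19, duration 190≤198).
P6: dominated by P4 (warranty 8≥6, crew size 7≤8, duration 119≤154).
P7: not dominated (best duration).
P8: not dominated.
P9: not dominated (best warranty).
P10: not dominated.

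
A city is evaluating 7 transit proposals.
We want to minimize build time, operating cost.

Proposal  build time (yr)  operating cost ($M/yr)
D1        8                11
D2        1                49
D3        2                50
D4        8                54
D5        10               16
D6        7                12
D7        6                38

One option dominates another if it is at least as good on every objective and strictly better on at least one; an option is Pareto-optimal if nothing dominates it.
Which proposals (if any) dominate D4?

D1: build time 8≤8, operating cost 11≤54 — dominates D4.
D2: build time 1≤8, operating cost 49≤54 — dominates D4.
D3: build time 2≤8, operating cost 50≤54 — dominates D4.
D6: build time 7≤8, operating cost 12≤54 — dominates D4.
D7: build time 6≤8, operating cost 38≤54 — dominates D4.
Others (D5) are each worse than D4 on at least one objective.

D1, D2, D3, D6, D7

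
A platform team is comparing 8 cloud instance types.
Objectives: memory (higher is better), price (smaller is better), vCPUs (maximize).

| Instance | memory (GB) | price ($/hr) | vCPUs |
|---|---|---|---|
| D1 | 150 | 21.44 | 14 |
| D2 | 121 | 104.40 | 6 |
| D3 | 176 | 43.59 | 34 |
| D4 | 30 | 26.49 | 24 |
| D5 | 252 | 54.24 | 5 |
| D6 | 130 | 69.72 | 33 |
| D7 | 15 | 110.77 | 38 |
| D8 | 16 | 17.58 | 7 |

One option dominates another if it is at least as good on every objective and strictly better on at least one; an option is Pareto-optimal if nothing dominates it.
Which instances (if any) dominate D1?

none

D2: worse on memory (121 vs 150).
D3: worse on price (43.59 vs 21.44).
D4: worse on memory (30 vs 150).
D5: worse on price (54.24 vs 21.44).
D6: worse on memory (130 vs 150).
D7: worse on memory (15 vs 150).
D8: worse on memory (16 vs 150).
No option dominates D1.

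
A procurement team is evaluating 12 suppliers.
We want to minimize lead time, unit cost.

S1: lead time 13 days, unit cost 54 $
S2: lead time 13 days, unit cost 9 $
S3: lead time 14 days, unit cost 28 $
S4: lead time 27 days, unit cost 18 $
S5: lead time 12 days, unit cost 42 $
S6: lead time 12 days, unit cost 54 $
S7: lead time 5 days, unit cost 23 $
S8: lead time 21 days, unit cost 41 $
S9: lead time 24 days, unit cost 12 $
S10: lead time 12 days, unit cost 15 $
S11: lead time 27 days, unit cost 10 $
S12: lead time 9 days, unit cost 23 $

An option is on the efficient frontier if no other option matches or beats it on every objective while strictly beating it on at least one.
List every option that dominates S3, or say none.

S2, S7, S10, S12

S2: lead time 13≤14, unit cost 9≤28 — dominates S3.
S7: lead time 5≤14, unit cost 23≤28 — dominates S3.
S10: lead time 12≤14, unit cost 15≤28 — dominates S3.
S12: lead time 9≤14, unit cost 23≤28 — dominates S3.
Others (S1, S4, S5, S6, S8, S9, S11) are each worse than S3 on at least one objective.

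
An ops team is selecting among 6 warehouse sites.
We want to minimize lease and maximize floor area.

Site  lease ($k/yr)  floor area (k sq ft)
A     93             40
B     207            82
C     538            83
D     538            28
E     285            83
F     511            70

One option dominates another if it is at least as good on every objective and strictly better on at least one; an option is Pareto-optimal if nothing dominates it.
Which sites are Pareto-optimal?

A, B, E

A: not dominated (best lease).
B: not dominated.
C: dominated by E (lease 285≤538, floor area 83≥83).
D: dominated by A (lease 93≤538, floor area 40≥28).
E: not dominated.
F: dominated by B (lease 207≤511, floor area 82≥70).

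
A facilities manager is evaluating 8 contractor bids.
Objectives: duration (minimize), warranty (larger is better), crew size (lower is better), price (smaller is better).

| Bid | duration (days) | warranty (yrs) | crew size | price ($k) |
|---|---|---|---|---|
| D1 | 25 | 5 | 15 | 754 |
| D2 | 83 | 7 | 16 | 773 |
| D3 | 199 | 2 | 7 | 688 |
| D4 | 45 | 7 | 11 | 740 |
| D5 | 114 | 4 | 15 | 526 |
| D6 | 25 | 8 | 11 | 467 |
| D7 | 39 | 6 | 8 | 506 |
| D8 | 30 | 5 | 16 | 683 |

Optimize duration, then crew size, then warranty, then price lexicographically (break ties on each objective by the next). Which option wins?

D6

First minimize duration: best is 25, kept {D1, D6}.
Then minimize crew size: best is 11, kept {D6}.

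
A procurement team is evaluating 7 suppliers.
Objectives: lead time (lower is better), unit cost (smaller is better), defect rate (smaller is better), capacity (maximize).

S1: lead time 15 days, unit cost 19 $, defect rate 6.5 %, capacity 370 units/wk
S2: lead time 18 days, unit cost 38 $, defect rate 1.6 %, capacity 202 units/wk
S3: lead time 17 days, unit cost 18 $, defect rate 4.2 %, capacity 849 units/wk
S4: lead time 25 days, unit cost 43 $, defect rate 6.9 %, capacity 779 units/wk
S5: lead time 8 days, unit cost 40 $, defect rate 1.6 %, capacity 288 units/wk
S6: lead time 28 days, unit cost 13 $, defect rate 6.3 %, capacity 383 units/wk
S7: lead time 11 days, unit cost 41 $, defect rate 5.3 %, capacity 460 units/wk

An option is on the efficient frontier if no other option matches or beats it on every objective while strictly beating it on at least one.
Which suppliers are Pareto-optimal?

S1, S2, S3, S5, S6, S7

S1: not dominated.
S2: not dominated.
S3: not dominated (best capacity).
S4: dominated by S3 (lead time 17≤25, unit cost 18≤43, defect rate 4.2≤6.9, capacity 849≥779).
S5: not dominated (best lead time).
S6: not dominated (best unit cost).
S7: not dominated.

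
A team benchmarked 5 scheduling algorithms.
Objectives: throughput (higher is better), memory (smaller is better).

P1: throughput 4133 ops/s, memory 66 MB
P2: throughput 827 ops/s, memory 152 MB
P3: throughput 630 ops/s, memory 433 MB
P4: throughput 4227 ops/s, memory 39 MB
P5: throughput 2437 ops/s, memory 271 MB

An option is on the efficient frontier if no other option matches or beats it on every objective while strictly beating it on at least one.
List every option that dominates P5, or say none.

P1: throughput 4133≥2437, memory 66≤271 — dominates P5.
P4: throughput 4227≥2437, memory 39≤271 — dominates P5.
Others (P2, P3) are each worse than P5 on at least one objective.

P1, P4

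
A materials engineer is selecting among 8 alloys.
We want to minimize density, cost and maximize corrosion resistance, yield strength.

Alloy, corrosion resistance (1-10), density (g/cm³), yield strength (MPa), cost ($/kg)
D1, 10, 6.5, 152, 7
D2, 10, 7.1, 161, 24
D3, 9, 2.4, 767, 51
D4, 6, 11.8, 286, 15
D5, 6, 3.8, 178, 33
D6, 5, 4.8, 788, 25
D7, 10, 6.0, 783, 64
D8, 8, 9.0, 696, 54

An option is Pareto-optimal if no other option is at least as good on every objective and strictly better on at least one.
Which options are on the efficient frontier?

D1, D2, D3, D4, D5, D6, D7

D1: not dominated (best cost).
D2: not dominated.
D3: not dominated (best density).
D4: not dominated.
D5: not dominated.
D6: not dominated (best yield strength).
D7: not dominated.
D8: dominated by D3 (corrosion resistance 9≥8, density 2.4≤9.0, yield strength 767≥696, cost 51≤54).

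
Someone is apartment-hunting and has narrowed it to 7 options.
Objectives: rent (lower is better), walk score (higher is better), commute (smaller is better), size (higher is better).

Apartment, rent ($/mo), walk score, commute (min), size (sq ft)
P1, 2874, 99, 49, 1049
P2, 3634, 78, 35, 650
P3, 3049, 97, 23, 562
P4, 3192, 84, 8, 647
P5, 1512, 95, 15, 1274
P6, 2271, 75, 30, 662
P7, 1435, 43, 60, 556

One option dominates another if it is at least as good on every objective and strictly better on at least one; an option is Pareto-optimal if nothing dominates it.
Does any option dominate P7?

No

P1: worse on rent (2874 vs 1435).
P2: worse on rent (3634 vs 1435).
P3: worse on rent (3049 vs 1435).
P4: worse on rent (3192 vs 1435).
P5: worse on rent (1512 vs 1435).
P6: worse on rent (2271 vs 1435).
No option is at least as good as P7 on every objective and strictly better on one.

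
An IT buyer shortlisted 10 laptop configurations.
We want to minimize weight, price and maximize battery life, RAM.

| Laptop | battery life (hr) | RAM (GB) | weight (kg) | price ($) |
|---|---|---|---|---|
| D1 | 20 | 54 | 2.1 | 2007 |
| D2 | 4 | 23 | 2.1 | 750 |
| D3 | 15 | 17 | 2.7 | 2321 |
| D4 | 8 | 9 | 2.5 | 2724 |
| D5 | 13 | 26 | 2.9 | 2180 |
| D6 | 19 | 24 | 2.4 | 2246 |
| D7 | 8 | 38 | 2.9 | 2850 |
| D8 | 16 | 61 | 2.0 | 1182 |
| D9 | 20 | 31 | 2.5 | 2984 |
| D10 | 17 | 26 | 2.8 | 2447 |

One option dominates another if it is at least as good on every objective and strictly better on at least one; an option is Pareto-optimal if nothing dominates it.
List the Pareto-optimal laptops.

D1, D2, D8

D1: not dominated.
D2: not dominated (best price).
D3: dominated by D1 (battery life 20≥15, RAM 54≥17, weight 2.1≤2.7, price 2007≤2321).
D4: dominated by D1 (battery life 20≥8, RAM 54≥9, weight 2.1≤2.5, price 2007≤2724).
D5: dominated by D1 (battery life 20≥13, RAM 54≥26, weight 2.1≤2.9, price 2007≤2180).
D6: dominated by D1 (battery life 20≥19, RAM 54≥24, weight 2.1≤2.4, price 2007≤2246).
D7: dominated by D1 (battery life 20≥8, RAM 54≥38, weight 2.1≤2.9, price 2007≤2850).
D8: not dominated (best RAM).
D9: dominated by D1 (battery life 20≥20, RAM 54≥31, weight 2.1≤2.5, price 2007≤2984).
D10: dominated by D1 (battery life 20≥17, RAM 54≥26, weight 2.1≤2.8, price 2007≤2447).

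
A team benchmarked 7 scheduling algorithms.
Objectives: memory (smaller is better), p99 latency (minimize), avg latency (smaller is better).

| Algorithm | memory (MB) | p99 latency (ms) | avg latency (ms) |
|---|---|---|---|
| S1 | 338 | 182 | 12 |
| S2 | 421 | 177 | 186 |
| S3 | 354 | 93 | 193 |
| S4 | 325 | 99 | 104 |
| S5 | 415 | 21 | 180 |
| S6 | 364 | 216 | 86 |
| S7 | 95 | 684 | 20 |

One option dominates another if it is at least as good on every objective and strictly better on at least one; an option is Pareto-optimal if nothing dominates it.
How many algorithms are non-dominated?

S1: not dominated (best avg latency).
S2: dominated by S4 (memory 325≤421, p99 latency 99≤177, avg latency 104≤186).
S3: not dominated.
S4: not dominated.
S5: not dominated (best p99 latency).
S6: dominated by S1 (memory 338≤364, p99 latency 182≤216, avg latency 12≤86).
S7: not dominated (best memory).
Pareto-optimal: S1, S3, S4, S5, S7 → 5.

5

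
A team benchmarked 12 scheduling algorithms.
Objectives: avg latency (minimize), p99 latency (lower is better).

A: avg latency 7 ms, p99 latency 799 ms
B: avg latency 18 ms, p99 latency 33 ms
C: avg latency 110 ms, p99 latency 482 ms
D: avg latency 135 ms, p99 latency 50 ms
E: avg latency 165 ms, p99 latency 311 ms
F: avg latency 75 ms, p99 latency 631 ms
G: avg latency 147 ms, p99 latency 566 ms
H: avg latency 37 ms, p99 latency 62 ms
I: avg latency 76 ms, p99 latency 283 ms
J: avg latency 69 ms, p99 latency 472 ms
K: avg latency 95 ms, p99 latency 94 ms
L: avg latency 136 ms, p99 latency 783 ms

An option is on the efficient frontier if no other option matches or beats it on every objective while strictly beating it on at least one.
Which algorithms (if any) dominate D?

B

B: avg latency 18≤135, p99 latency 33≤50 — dominates D.
Others (A, C, E, F, G, H, I, J, K, L) are each worse than D on at least one objective.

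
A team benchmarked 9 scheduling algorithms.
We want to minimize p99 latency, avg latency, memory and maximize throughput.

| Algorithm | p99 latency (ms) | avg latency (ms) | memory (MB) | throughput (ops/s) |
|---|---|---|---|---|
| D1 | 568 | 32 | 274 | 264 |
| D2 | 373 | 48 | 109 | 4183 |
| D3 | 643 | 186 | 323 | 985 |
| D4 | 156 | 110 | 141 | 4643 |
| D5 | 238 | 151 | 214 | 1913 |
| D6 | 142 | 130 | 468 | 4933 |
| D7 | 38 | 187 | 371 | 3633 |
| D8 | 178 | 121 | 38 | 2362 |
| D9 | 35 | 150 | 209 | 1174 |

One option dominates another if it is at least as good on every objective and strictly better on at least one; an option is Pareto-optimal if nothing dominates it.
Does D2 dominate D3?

Yes

D2 vs D3: p99 latency 373≤643, avg latency 48≤186, memory 109≤323, throughput 4183≥985 — D2 is at least as good on every objective with at least one strict improvement.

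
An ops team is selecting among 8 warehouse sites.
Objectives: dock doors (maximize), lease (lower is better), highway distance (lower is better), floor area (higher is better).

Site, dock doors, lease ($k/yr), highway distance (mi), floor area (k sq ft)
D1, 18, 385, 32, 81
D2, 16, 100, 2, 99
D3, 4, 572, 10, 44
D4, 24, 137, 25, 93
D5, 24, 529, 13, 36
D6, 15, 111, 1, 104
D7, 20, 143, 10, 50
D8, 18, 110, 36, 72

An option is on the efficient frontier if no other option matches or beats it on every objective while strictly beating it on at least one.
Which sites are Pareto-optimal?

D1: dominated by D4 (dock doors 24≥18, lease 137≤385, highway distance 25≤32, floor area 93≥81).
D2: not dominated (best lease).
D3: dominated by D2 (dock doors 16≥4, lease 100≤572, highway distance 2≤10, floor area 99≥44).
D4: not dominated.
D5: not dominated.
D6: not dominated (best highway distance).
D7: not dominated.
D8: not dominated.

D2, D4, D5, D6, D7, D8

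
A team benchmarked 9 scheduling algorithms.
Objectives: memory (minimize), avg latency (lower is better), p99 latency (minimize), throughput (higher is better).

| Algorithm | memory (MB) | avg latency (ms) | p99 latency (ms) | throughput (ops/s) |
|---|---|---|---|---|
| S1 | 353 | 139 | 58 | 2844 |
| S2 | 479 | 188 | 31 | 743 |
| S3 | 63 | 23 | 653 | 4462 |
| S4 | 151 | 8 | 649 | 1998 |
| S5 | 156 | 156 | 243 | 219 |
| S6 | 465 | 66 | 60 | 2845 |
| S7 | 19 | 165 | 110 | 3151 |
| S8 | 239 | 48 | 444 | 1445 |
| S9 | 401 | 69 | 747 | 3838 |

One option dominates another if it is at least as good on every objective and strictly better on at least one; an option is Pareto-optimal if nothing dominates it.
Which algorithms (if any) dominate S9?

S3

S3: memory 63≤401, avg latency 23≤69, p99 latency 653≤747, throughput 4462≥3838 — dominates S9.
Others (S1, S2, S4, S5, S6, S7, S8) are each worse than S9 on at least one objective.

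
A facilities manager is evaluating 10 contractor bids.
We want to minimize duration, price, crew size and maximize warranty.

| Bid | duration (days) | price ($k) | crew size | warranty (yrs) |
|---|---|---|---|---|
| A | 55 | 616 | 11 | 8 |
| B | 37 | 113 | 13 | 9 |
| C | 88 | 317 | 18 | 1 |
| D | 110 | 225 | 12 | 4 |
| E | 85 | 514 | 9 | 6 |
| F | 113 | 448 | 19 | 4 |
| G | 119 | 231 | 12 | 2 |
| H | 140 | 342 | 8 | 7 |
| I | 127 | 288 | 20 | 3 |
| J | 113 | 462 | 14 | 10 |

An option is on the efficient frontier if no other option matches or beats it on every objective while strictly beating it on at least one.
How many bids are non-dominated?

A: not dominated.
B: not dominated (best duration).
C: dominated by B (duration 37≤88, price 113≤317, crew size 13≤18, warranty 9≥1).
D: not dominated.
E: not dominated.
F: dominated by B (duration 37≤113, price 113≤448, crew size 13≤19, warranty 9≥4).
G: dominated by D (duration 110≤119, price 225≤231, crew size 12≤12, warranty 4≥2).
H: not dominated (best crew size).
I: dominated by B (duration 37≤127, price 113≤288, crew size 13≤20, warranty 9≥3).
J: not dominated (best warranty).
Pareto-optimal: A, B, D, E, H, J → 6.

6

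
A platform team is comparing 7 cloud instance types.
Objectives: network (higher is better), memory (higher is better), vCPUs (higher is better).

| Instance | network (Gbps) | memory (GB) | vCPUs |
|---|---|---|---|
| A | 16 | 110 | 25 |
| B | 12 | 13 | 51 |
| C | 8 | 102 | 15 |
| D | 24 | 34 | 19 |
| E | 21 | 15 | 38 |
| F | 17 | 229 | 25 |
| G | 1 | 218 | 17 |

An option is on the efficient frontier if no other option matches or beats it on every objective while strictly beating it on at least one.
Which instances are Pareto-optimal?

B, D, E, F

A: dominated by F (network 17≥16, memory 229≥110, vCPUs 25≥25).
B: not dominated (best vCPUs).
C: dominated by A (network 16≥8, memory 110≥102, vCPUs 25≥15).
D: not dominated (best network).
E: not dominated.
F: not dominated (best memory).
G: dominated by F (network 17≥1, memory 229≥218, vCPUs 25≥17).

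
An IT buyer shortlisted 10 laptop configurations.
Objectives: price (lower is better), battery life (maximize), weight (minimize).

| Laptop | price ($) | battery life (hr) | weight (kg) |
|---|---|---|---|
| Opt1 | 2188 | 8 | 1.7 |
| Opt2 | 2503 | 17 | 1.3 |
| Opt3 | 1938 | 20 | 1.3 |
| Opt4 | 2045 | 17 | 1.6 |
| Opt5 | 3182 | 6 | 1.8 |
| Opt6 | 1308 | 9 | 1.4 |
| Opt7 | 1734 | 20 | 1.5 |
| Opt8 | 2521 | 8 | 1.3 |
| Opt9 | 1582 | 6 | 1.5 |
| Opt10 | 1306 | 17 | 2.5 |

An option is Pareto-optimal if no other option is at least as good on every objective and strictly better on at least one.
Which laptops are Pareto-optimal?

Opt3, Opt6, Opt7, Opt10

Opt1: dominated by Opt3 (price 1938≤2188, battery life 20≥8, weight 1.3≤1.7).
Opt2: dominated by Opt3 (price 1938≤2503, battery life 20≥17, weight 1.3≤1.3).
Opt3: not dominated.
Opt4: dominated by Opt3 (price 1938≤2045, battery life 20≥17, weight 1.3≤1.6).
Opt5: dominated by Opt1 (price 2188≤3182, battery life 8≥6, weight 1.7≤1.8).
Opt6: not dominated.
Opt7: not dominated.
Opt8: dominated by Opt2 (price 2503≤2521, battery life 17≥8, weight 1.3≤1.3).
Opt9: dominated by Opt6 (price 1308≤1582, battery life 9≥6, weight 1.4≤1.5).
Opt10: not dominated (best price).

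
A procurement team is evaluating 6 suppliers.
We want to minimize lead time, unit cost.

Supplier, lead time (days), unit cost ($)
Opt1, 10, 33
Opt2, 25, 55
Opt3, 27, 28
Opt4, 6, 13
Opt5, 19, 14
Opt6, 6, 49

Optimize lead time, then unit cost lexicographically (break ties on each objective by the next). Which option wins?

First minimize lead time: best is 6, kept {Opt4, Opt6}.
Then minimize unit cost: best is 13, kept {Opt4}.

Opt4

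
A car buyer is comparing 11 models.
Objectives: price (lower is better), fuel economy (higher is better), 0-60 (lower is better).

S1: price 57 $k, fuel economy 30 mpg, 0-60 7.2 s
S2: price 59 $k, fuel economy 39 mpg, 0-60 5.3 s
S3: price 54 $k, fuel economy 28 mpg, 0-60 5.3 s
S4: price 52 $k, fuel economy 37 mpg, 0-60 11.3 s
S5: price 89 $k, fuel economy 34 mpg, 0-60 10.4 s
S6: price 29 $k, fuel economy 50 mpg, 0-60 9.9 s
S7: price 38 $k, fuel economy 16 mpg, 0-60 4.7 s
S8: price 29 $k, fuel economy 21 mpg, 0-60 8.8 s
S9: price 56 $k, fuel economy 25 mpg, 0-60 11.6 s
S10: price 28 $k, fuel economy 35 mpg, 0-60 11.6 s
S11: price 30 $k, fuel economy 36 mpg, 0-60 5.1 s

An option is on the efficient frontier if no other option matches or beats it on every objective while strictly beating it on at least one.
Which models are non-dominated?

S2, S6, S7, S8, S10, S11

S1: dominated by S11 (price 30≤57, fuel economy 36≥30, 0-60 5.1≤7.2).
S2: not dominated.
S3: dominated by S11 (price 30≤54, fuel economy 36≥28, 0-60 5.1≤5.3).
S4: dominated by S6 (price 29≤52, fuel economy 50≥37, 0-60 9.9≤11.3).
S5: dominated by S2 (price 59≤89, fuel economy 39≥34, 0-60 5.3≤10.4).
S6: not dominated (best fuel economy).
S7: not dominated (best 0-60).
S8: not dominated.
S9: dominated by S3 (price 54≤56, fuel economy 28≥25, 0-60 5.3≤11.6).
S10: not dominated (best price).
S11: not dominated.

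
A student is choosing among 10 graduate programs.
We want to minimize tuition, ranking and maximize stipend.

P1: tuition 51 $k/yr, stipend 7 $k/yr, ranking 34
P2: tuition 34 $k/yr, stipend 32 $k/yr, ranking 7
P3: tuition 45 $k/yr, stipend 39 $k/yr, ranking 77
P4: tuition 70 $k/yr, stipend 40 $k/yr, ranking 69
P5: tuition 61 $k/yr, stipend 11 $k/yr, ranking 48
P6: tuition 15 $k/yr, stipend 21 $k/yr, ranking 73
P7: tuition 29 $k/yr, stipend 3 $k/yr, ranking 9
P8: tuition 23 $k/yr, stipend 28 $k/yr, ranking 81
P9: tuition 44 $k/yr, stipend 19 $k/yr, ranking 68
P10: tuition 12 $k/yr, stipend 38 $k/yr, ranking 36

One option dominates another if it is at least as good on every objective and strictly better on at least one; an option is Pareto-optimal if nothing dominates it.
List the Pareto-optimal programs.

P1: dominated by P2 (tuition 34≤51, stipend 32≥7, ranking 7≤34).
P2: not dominated (best ranking).
P3: not dominated.
P4: not dominated (best stipend).
P5: dominated by P2 (tuition 34≤61, stipend 32≥11, ranking 7≤48).
P6: dominated by P10 (tuition 12≤15, stipend 38≥21, ranking 36≤73).
P7: not dominated.
P8: dominated by P10 (tuition 12≤23, stipend 38≥28, ranking 36≤81).
P9: dominated by P2 (tuition 34≤44, stipend 32≥19, ranking 7≤68).
P10: not dominated (best tuition).

P2, P3, P4, P7, P10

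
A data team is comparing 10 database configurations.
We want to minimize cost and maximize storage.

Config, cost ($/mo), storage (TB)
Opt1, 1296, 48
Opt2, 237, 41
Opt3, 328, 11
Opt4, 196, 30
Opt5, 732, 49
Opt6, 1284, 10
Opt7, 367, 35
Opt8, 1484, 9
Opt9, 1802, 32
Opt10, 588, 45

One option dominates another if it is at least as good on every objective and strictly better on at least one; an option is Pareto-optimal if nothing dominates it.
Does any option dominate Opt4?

Opt1: worse on cost (1296 vs 196).
Opt2: worse on cost (237 vs 196).
Opt3: worse on cost (328 vs 196).
Opt5: worse on cost (732 vs 196).
Opt6: worse on cost (1284 vs 196).
Opt7: worse on cost (367 vs 196).
Opt8: worse on cost (1484 vs 196).
Opt9: worse on cost (1802 vs 196).
Opt10: worse on cost (588 vs 196).
No option is at least as good as Opt4 on every objective and strictly better on one.

No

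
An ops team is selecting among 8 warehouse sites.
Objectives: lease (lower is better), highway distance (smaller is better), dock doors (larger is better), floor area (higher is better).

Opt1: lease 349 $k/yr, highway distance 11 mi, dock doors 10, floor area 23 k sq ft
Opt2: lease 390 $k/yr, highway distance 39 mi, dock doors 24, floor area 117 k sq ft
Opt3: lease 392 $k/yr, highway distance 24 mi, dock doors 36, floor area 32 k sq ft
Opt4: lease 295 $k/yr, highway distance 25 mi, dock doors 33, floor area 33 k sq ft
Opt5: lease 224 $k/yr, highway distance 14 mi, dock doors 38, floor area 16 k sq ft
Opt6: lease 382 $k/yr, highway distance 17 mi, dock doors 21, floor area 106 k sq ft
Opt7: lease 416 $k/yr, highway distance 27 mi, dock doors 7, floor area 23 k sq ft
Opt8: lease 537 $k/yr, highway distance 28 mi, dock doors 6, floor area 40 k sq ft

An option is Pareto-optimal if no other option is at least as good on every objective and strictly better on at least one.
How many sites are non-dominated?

6

Opt1: not dominated (best highway distance).
Opt2: not dominated (best floor area).
Opt3: not dominated.
Opt4: not dominated.
Opt5: not dominated (best lease).
Opt6: not dominated.
Opt7: dominated by Opt1 (lease 349≤416, highway distance 11≤27, dock doors 10≥7, floor area 23≥23).
Opt8: dominated by Opt6 (lease 382≤537, highway distance 17≤28, dock doors 21≥6, floor area 106≥40).
Pareto-optimal: Opt1, Opt2, Opt3, Opt4, Opt5, Opt6 → 6.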